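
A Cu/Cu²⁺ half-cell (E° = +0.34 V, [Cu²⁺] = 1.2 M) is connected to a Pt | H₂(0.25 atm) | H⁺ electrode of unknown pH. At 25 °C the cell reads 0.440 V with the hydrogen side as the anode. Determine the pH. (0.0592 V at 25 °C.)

E°_cell = 0.34 V and n = 2.
log Q = n(E° − E)/0.0592 = 2×(0.34 − 0.440)/0.0592 = -3.378.
With Q = [H⁺]^2 / ([Cu²⁺]·P(H₂)), solving for [H⁺] gives log[H⁺] = -1.951, so pH = 1.95.

pH = 1.95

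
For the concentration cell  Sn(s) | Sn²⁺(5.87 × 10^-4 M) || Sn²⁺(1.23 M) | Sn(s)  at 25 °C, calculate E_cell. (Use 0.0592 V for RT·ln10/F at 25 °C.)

Both half-cells are Sn²⁺/Sn, so E°_cell = 0. The concentrated side is the cathode; the cell reaction moves Sn²⁺ from high to low concentration with n = 2.
Q = [Sn²⁺]_dilute/[Sn²⁺]_conc = 5.87 × 10^-4/1.23 = 4.77 × 10^-4.
E = 0 − (0.0592/2) log Q = −(0.0592/2)(-3.321) = 0.0983 V.

0.098 V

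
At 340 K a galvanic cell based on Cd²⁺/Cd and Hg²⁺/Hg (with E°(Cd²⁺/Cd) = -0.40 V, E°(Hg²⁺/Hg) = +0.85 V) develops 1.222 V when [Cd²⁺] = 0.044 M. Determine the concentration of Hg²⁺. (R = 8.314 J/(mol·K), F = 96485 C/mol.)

From the Nernst equation, ln Q = nF(E° − E)/RT = 2×96485×(1.25 − 1.222)/(8.314×340) = 1.911, so Q = 6.76.
With Q = [Cd²⁺]/[Hg²⁺] and the known concentrations, [Hg²⁺] in the denominator gives [Hg²⁺] = 0.0065 M.

0.0065 M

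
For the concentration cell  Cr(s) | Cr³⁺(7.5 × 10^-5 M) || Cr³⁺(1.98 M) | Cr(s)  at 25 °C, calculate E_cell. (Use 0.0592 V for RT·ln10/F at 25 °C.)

Both half-cells are Cr³⁺/Cr, so E°_cell = 0. The concentrated side is the cathode; the cell reaction moves Cr³⁺ from high to low concentration with n = 3.
Q = [Cr³⁺]_dilute/[Cr³⁺]_conc = 7.5 × 10^-5/1.98 = 3.79 × 10^-5.
E = 0 − (0.0592/3) log Q = −(0.0592/3)(-4.422) = 0.0873 V.

0.087 V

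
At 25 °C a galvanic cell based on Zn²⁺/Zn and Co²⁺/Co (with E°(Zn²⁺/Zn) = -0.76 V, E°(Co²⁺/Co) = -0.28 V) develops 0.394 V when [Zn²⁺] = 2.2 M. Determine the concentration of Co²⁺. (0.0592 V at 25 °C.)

0.0027 M

From the Nernst equation, log Q = n(E° − E)/0.0592 = 2(0.48 − 0.394)/0.0592 = 2.905, so Q = 804.
With Q = [Zn²⁺]/[Co²⁺] and the known concentrations, [Co²⁺] in the denominator gives [Co²⁺] = 0.0027 M.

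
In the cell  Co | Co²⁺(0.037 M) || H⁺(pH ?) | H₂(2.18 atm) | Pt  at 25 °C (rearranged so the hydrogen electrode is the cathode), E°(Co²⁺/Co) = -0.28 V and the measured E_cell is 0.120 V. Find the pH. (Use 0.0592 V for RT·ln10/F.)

pH = 3.25

E°_cell = 0.28 V and n = 2.
log Q = n(E° − E)/0.0592 = 2×(0.28 − 0.120)/0.0592 = 5.405.
With Q = [Co²⁺]·P(H₂) / [H⁺]^2, solving for [H⁺] gives log[H⁺] = -3.249, so pH = 3.25.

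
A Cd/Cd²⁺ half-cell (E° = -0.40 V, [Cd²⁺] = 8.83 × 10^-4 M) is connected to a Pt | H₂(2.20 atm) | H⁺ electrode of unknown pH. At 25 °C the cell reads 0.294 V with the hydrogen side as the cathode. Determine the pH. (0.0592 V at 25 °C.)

pH = 3.15

E°_cell = 0.40 V and n = 2.
log Q = n(E° − E)/0.0592 = 2×(0.40 − 0.294)/0.0592 = 3.581.
With Q = [Cd²⁺]·P(H₂) / [H⁺]^2, solving for [H⁺] gives log[H⁺] = -3.146, so pH = 3.15.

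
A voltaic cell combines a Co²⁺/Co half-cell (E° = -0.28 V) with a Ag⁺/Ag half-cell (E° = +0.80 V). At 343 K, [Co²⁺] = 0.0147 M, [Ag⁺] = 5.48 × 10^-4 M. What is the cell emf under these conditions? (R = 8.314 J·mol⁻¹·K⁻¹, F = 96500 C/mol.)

The Ag⁺/Ag couple has the higher reduction potential and acts as the cathode, so E°_cell = +0.80 − (-0.28) = 1.08 V.
Balancing electrons gives n = 2; the reaction quotient is Q = [Co²⁺]/[Ag⁺]^2 = 4.9 × 10^4.
E = E° − (RT/nF) ln Q = 1.08 − (8.314×343)/(2×96500) × (10.799) = 1.080 − 0.160 = 0.920 V.

0.920 V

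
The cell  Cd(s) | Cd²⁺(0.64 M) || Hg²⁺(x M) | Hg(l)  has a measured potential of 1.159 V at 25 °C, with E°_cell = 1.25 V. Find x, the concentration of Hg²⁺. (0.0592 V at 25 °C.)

From the Nernst equation, log Q = n(E° − E)/0.0592 = 2(1.25 − 1.159)/0.0592 = 3.074, so Q = 1190.
With Q = [Cd²⁺]/[Hg²⁺] and the known concentrations, [Hg²⁺] in the denominator gives [Hg²⁺] = 5.4 × 10^-4 M.

5.4 × 10^-4 M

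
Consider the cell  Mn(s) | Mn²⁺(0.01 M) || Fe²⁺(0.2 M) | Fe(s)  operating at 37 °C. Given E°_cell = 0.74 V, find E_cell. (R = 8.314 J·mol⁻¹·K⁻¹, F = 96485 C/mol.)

0.780 V

Balancing electrons gives n = 2; the reaction quotient is Q = [Mn²⁺]/[Fe²⁺] = 0.0500.
E = E° − (RT/nF) ln Q = 0.74 − (8.314×310)/(2×96485) × (-2.996) = 0.740 + 0.040 = 0.780 V.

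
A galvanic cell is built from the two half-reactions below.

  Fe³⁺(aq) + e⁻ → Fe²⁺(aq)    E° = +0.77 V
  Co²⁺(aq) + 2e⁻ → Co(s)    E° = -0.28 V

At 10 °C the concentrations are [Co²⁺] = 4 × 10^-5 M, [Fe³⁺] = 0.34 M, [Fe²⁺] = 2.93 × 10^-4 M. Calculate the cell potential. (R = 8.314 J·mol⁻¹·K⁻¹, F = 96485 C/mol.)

1.35 V

The Fe³⁺/Fe²⁺ couple has the higher reduction potential and acts as the cathode, so E°_cell = +0.77 − (-0.28) = 1.05 V.
Balancing electrons gives n = 2; the reaction quotient is Q = [Co²⁺]·[Fe²⁺]^2/[Fe³⁺]^2 = 2.97 × 10^-11.
E = E° − (RT/nF) ln Q = 1.05 − (8.314×283)/(2×96485) × (-24.240) = 1.050 + 0.296 = 1.346 V.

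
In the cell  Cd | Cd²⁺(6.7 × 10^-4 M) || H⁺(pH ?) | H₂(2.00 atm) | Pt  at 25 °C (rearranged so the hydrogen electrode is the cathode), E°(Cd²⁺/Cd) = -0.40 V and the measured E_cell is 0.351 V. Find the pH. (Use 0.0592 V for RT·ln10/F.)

E°_cell = 0.40 V and n = 2.
log Q = n(E° − E)/0.0592 = 2×(0.40 − 0.351)/0.0592 = 1.655.
With Q = [Cd²⁺]·P(H₂) / [H⁺]^2, solving for [H⁺] gives log[H⁺] = -2.264, so pH = 2.26.

pH = 2.26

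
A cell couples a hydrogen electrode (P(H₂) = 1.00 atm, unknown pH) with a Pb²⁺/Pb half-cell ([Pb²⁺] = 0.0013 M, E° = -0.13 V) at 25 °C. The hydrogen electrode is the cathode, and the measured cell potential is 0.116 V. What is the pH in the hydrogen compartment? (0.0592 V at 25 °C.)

pH = 1.68

E°_cell = 0.13 V and n = 2.
log Q = n(E° − E)/0.0592 = 2×(0.13 − 0.116)/0.0592 = 0.473.
With Q = [Pb²⁺]·P(H₂) / [H⁺]^2, solving for [H⁺] gives log[H⁺] = -1.680, so pH = 1.68.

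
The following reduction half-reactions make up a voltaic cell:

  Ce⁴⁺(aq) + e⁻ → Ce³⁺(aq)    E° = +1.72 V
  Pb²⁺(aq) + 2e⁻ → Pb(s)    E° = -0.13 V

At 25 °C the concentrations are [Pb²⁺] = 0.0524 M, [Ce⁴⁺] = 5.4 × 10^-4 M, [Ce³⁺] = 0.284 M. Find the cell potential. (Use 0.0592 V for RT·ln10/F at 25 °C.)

1.73 V

The Ce⁴⁺/Ce³⁺ couple has the higher reduction potential and acts as the cathode, so E°_cell = +1.72 − (-0.13) = 1.85 V.
Balancing electrons gives n = 2; the reaction quotient is Q = [Pb²⁺]·[Ce³⁺]^2/[Ce⁴⁺]^2 = 1.45 × 10^4.
At 25 °C, E = E° − (0.0592/n) log Q = 1.85 − (0.0592/2)(4.161) = 1.850 − 0.123 = 1.727 V.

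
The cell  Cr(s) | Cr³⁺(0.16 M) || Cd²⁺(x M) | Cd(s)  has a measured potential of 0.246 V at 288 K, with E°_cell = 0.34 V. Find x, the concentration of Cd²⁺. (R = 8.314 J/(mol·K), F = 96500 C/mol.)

From the Nernst equation, ln Q = nF(E° − E)/RT = 6×96500×(0.34 − 0.246)/(8.314×288) = 22.730, so Q = 7.44 × 10^9.
With Q = [Cr³⁺]^2/[Cd²⁺]^3 and the known concentrations, [Cd²⁺]^3 in the denominator gives [Cd²⁺] = 1.5 × 10^-4 M.

1.5 × 10^-4 M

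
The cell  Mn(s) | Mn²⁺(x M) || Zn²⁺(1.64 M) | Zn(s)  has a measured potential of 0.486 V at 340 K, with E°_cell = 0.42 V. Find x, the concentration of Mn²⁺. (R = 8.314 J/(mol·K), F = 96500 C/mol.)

0.018 M

From the Nernst equation, ln Q = nF(E° − E)/RT = 2×96500×(0.42 − 0.486)/(8.314×340) = -4.506, so Q = 0.0110.
With Q = [Mn²⁺]/[Zn²⁺] and the known concentrations, [Mn²⁺] in the numerator gives [Mn²⁺] = 0.018 M.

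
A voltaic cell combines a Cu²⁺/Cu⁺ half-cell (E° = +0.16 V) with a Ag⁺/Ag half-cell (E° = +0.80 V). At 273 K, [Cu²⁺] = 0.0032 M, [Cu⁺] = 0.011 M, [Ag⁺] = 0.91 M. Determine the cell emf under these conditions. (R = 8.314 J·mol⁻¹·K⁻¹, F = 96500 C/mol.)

The Ag⁺/Ag couple has the higher reduction potential and acts as the cathode, so E°_cell = +0.80 − (+0.16) = 0.64 V.
Balancing electrons gives n = 1; the reaction quotient is Q = [Cu²⁺]/([Cu⁺]·[Ag⁺]) = 0.320.
E = E° − (RT/nF) ln Q = 0.64 − (8.314×273)/(1×96500) × (-1.140) = 0.640 + 0.027 = 0.667 V.

0.667 V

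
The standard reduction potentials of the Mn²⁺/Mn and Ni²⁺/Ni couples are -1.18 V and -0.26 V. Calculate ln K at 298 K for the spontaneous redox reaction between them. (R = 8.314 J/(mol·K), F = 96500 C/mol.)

ln K = 71.7

E°_cell = -0.26 − (-1.18) = 0.92 V, with n = 2 electrons transferred.
At equilibrium E = 0, so the Nernst equation gives ln K = nFE°/RT = (2)(96500)(0.92)/((8.314)(298)) = 71.67.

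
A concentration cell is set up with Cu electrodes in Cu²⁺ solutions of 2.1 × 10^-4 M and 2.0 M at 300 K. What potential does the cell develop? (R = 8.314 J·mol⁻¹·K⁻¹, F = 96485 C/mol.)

0.12 V

Both half-cells are Cu²⁺/Cu, so E°_cell = 0. The concentrated side is the cathode; the cell reaction moves Cu²⁺ from high to low concentration with n = 2.
Q = [Cu²⁺]_dilute/[Cu²⁺]_conc = 2.1 × 10^-4/2.0 = 1.05 × 10^-4.
E = 0 − (RT/nF) ln Q = −((8.314×300)/(2×96485))(-9.162) = 0.1184 V.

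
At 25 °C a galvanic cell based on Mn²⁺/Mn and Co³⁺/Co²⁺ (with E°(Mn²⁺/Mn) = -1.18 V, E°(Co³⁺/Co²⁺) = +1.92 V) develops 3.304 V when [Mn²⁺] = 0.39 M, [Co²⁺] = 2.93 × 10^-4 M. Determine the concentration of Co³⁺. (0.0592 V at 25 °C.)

From the Nernst equation, log Q = n(E° − E)/0.0592 = 2(3.10 − 3.304)/0.0592 = -6.892, so Q = 1.28 × 10^-7.
With Q = [Mn²⁺]·[Co²⁺]^2/[Co³⁺]^2 and the known concentrations, [Co³⁺]^2 in the denominator gives [Co³⁺] = 0.51 M.

0.51 M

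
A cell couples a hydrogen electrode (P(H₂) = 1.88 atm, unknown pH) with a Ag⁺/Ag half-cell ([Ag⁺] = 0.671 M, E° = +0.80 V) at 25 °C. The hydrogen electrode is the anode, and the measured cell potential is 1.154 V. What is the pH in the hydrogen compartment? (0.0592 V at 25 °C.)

E°_cell = 0.80 V and n = 2.
log Q = n(E° − E)/0.0592 = 2×(0.80 − 1.154)/0.0592 = -11.959.
With Q = [H⁺]^2 / ([Ag⁺]^2·P(H₂)), solving for [H⁺] gives log[H⁺] = -6.016, so pH = 6.02.

pH = 6.02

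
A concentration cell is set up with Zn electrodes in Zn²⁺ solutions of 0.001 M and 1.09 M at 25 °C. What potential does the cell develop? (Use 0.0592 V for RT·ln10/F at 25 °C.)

0.090 V

Both half-cells are Zn²⁺/Zn, so E°_cell = 0. The concentrated side is the cathode; the cell reaction moves Zn²⁺ from high to low concentration with n = 2.
Q = [Zn²⁺]_dilute/[Zn²⁺]_conc = 0.001/1.09 = 9.17 × 10^-4.
E = 0 − (0.0592/2) log Q = −(0.0592/2)(-3.037) = 0.0899 V.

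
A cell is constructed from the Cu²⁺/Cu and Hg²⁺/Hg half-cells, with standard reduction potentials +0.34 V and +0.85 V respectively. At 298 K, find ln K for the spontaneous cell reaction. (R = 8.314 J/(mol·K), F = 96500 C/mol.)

E°_cell = +0.85 − (+0.34) = 0.51 V, with n = 2 electrons transferred.
At equilibrium E = 0, so the Nernst equation gives ln K = nFE°/RT = (2)(96500)(0.51)/((8.314)(298)) = 39.73.

ln K = 39.7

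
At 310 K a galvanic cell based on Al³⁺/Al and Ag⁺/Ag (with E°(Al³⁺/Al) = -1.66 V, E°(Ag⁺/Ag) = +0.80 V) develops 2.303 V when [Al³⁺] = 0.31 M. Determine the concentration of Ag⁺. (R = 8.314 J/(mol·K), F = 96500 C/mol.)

From the Nernst equation, ln Q = nF(E° − E)/RT = 3×96500×(2.46 − 2.303)/(8.314×310) = 17.635, so Q = 4.56 × 10^7.
With Q = [Al³⁺]/[Ag⁺]^3 and the known concentrations, [Ag⁺]^3 in the denominator gives [Ag⁺] = 0.0019 M.

0.0019 M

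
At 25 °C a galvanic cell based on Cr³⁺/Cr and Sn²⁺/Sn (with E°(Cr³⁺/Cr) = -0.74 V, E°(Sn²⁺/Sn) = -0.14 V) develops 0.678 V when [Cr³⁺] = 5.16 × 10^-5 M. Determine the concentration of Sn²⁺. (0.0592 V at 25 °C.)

0.6 M

From the Nernst equation, log Q = n(E° − E)/0.0592 = 6(0.60 − 0.678)/0.0592 = -7.905, so Q = 1.24 × 10^-8.
With Q = [Cr³⁺]^2/[Sn²⁺]^3 and the known concentrations, [Sn²⁺]^3 in the denominator gives [Sn²⁺] = 0.6 M.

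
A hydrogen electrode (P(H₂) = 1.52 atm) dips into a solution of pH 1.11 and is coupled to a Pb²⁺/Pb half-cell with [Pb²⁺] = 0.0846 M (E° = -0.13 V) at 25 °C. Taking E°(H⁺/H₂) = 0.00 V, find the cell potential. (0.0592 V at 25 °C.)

The hydrogen couple is the cathode, so E°_cell = 0.13 V; n = 2.
[H⁺] = 10^(−1.11) = 0.078 M, and Q = [Pb²⁺]·P(H₂) / [H⁺]^2 = 21.3.
E = E° − (0.0592/2) log Q = 0.13 − (0.0592/2)(1.329) = 0.091 V.

0.091 V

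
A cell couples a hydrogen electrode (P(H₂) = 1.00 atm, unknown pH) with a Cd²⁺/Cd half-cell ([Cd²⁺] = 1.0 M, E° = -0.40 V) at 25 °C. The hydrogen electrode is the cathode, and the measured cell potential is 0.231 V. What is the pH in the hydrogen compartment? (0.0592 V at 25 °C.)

pH = 2.85

E°_cell = 0.40 V and n = 2.
log Q = n(E° − E)/0.0592 = 2×(0.40 − 0.231)/0.0592 = 5.709.
With Q = [Cd²⁺]·P(H₂) / [H⁺]^2, solving for [H⁺] gives log[H⁺] = -2.855, so pH = 2.85.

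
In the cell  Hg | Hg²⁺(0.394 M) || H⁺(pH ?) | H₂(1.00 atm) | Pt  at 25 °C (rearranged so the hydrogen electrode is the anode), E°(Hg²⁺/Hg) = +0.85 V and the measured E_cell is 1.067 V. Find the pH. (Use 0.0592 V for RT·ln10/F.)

E°_cell = 0.85 V and n = 2.
log Q = n(E° − E)/0.0592 = 2×(0.85 − 1.067)/0.0592 = -7.331.
With Q = [H⁺]^2 / ([Hg²⁺]·P(H₂)), solving for [H⁺] gives log[H⁺] = -3.868, so pH = 3.87.

pH = 3.87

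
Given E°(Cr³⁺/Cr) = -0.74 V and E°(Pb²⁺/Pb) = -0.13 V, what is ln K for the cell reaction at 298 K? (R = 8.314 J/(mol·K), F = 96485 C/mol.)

ln K = 142.5

E°_cell = -0.13 − (-0.74) = 0.61 V, with n = 6 electrons transferred.
At equilibrium E = 0, so the Nernst equation gives ln K = nFE°/RT = (6)(96485)(0.61)/((8.314)(298)) = 142.53.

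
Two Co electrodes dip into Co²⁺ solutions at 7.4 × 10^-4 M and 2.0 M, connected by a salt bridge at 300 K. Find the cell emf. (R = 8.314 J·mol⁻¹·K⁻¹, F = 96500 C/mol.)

0.10 V

Both half-cells are Co²⁺/Co, so E°_cell = 0. The concentrated side is the cathode; the cell reaction moves Co²⁺ from high to low concentration with n = 2.
Q = [Co²⁺]_dilute/[Co²⁺]_conc = 7.4 × 10^-4/2.0 = 3.7 × 10^-4.
E = 0 − (RT/nF) ln Q = −((8.314×300)/(2×96500))(-7.902) = 0.1021 V.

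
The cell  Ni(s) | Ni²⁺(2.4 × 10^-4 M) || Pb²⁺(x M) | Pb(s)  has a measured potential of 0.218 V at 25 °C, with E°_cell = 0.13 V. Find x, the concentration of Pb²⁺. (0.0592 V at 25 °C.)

0.23 M

From the Nernst equation, log Q = n(E° − E)/0.0592 = 2(0.13 − 0.218)/0.0592 = -2.973, so Q = 0.00106.
With Q = [Ni²⁺]/[Pb²⁺] and the known concentrations, [Pb²⁺] in the denominator gives [Pb²⁺] = 0.23 M.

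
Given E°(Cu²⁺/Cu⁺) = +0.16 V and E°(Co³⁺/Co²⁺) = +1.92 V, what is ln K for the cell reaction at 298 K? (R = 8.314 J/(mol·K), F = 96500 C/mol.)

E°_cell = +1.92 − (+0.16) = 1.76 V, with n = 1 electron transferred.
At equilibrium E = 0, so the Nernst equation gives ln K = nFE°/RT = (1)(96500)(1.76)/((8.314)(298)) = 68.55.

ln K = 68.6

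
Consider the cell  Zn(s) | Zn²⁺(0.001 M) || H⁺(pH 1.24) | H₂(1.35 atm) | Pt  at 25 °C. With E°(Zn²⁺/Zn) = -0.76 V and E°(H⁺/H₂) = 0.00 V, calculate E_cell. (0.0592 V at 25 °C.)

0.77 V

The hydrogen couple is the cathode, so E°_cell = 0.76 V; n = 2.
[H⁺] = 10^(−1.24) = 0.058 M, and Q = [Zn²⁺]·P(H₂) / [H⁺]^2 = 0.408.
E = E° − (0.0592/2) log Q = 0.76 − (0.0592/2)(-0.390) = 0.772 V.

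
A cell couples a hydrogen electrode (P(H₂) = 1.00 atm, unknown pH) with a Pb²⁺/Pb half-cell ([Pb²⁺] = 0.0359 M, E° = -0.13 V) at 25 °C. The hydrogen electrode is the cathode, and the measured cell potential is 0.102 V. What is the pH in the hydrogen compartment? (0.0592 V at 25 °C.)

E°_cell = 0.13 V and n = 2.
log Q = n(E° − E)/0.0592 = 2×(0.13 − 0.102)/0.0592 = 0.946.
With Q = [Pb²⁺]·P(H₂) / [H⁺]^2, solving for [H⁺] gives log[H⁺] = -1.195, so pH = 1.20.

pH = 1.20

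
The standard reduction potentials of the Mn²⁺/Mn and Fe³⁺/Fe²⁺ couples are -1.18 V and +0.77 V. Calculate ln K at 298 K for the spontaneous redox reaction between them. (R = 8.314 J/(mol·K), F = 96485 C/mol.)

ln K = 151.9

E°_cell = +0.77 − (-1.18) = 1.95 V, with n = 2 electrons transferred.
At equilibrium E = 0, so the Nernst equation gives ln K = nFE°/RT = (2)(96485)(1.95)/((8.314)(298)) = 151.88.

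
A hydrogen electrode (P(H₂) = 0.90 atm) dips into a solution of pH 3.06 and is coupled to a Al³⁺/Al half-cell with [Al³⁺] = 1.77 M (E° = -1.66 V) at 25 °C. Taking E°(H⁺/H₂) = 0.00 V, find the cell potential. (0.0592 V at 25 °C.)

The hydrogen couple is the cathode, so E°_cell = 1.66 V; n = 6.
[H⁺] = 10^(−3.06) = 8.7 × 10^-4 M, and Q = [Al³⁺]^2·P(H₂)^3 / [H⁺]^6 = 5.23 × 10^18.
E = E° − (0.0592/6) log Q = 1.66 − (0.0592/6)(18.719) = 1.475 V.

1.48 V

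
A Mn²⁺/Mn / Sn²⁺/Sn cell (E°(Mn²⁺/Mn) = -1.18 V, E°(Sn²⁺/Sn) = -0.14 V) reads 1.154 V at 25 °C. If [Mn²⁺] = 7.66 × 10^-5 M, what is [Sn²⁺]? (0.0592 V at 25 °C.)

From the Nernst equation, log Q = n(E° − E)/0.0592 = 2(1.04 − 1.154)/0.0592 = -3.851, so Q = 1.41 × 10^-4.
With Q = [Mn²⁺]/[Sn²⁺] and the known concentrations, [Sn²⁺] in the denominator gives [Sn²⁺] = 0.54 M.

0.54 M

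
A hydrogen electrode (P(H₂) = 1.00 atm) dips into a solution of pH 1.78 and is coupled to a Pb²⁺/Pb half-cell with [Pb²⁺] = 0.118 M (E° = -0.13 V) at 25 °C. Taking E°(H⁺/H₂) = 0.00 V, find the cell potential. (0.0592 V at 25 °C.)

The hydrogen couple is the cathode, so E°_cell = 0.13 V; n = 2.
[H⁺] = 10^(−1.78) = 0.017 M, and Q = [Pb²⁺]·P(H₂) / [H⁺]^2 = 428.
E = E° − (0.0592/2) log Q = 0.13 − (0.0592/2)(2.632) = 0.052 V.

0.052 V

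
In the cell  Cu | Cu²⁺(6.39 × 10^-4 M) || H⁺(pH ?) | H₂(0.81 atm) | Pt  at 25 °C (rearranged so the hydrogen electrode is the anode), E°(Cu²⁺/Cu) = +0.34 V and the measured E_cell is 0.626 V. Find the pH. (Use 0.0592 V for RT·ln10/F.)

E°_cell = 0.34 V and n = 2.
log Q = n(E° − E)/0.0592 = 2×(0.34 − 0.626)/0.0592 = -9.662.
With Q = [H⁺]^2 / ([Cu²⁺]·P(H₂)), solving for [H⁺] gives log[H⁺] = -6.474, so pH = 6.47.

pH = 6.47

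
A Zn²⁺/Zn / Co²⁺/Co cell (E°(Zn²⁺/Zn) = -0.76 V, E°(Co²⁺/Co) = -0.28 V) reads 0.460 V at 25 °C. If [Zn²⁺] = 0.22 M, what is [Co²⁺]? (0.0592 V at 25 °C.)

From the Nernst equation, log Q = n(E° − E)/0.0592 = 2(0.48 − 0.460)/0.0592 = 0.676, so Q = 4.74.
With Q = [Zn²⁺]/[Co²⁺] and the known concentrations, [Co²⁺] in the denominator gives [Co²⁺] = 0.046 M.

0.046 M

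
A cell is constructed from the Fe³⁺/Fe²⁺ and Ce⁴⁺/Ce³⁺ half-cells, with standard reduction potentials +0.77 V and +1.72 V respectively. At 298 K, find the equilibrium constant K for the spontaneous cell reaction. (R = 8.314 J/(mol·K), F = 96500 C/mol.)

1.2 × 10^16

E°_cell = +1.72 − (+0.77) = 0.95 V, with n = 1 electron transferred.
At equilibrium E = 0, so the Nernst equation gives ln K = nFE°/RT = (1)(96500)(0.95)/((8.314)(298)) = 37.00.
K = e^37.00 = 1.2 × 10^16.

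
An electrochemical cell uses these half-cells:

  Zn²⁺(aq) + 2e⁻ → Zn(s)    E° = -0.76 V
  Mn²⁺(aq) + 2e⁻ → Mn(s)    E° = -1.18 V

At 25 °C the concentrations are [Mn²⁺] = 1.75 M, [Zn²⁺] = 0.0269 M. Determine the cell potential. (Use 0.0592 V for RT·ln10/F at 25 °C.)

0.366 V

The Zn²⁺/Zn couple has the higher reduction potential and acts as the cathode, so E°_cell = -0.76 − (-1.18) = 0.42 V.
Balancing electrons gives n = 2; the reaction quotient is Q = [Mn²⁺]/[Zn²⁺] = 65.1.
At 25 °C, E = E° − (0.0592/n) log Q = 0.42 − (0.0592/2)(1.813) = 0.420 − 0.054 = 0.366 V.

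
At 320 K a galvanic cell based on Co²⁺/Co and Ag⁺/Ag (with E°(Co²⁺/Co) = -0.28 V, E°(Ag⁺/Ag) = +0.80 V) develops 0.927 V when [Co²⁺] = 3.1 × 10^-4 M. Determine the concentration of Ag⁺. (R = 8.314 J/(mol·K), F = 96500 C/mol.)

From the Nernst equation, ln Q = nF(E° − E)/RT = 2×96500×(1.08 − 0.927)/(8.314×320) = 11.099, so Q = 6.61 × 10^4.
With Q = [Co²⁺]/[Ag⁺]^2 and the known concentrations, [Ag⁺]^2 in the denominator gives [Ag⁺] = 6.8 × 10^-5 M.

6.8 × 10^-5 M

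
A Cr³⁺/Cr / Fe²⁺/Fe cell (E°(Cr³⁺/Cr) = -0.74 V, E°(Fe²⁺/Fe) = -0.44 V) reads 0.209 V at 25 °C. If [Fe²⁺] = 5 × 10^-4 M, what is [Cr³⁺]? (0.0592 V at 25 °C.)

0.46 M

From the Nernst equation, log Q = n(E° − E)/0.0592 = 6(0.30 − 0.209)/0.0592 = 9.223, so Q = 1.67 × 10^9.
With Q = [Cr³⁺]^2/[Fe²⁺]^3 and the known concentrations, [Cr³⁺]^2 in the numerator gives [Cr³⁺] = 0.46 M.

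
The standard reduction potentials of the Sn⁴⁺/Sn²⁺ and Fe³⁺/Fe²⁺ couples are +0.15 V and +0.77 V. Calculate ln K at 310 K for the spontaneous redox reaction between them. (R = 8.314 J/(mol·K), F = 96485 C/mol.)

E°_cell = +0.77 − (+0.15) = 0.62 V, with n = 2 electrons transferred.
At equilibrium E = 0, so the Nernst equation gives ln K = nFE°/RT = (2)(96485)(0.62)/((8.314)(310)) = 46.42.

ln K = 46.4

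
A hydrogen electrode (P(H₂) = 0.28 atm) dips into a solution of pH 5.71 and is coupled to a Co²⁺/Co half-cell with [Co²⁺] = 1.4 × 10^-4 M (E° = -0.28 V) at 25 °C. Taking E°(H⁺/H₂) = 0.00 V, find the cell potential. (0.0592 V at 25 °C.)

The hydrogen couple is the cathode, so E°_cell = 0.28 V; n = 2.
[H⁺] = 10^(−5.71) = 1.9 × 10^-6 M, and Q = [Co²⁺]·P(H₂) / [H⁺]^2 = 1.03 × 10^7.
E = E° − (0.0592/2) log Q = 0.28 − (0.0592/2)(7.013) = 0.072 V.

0.072 V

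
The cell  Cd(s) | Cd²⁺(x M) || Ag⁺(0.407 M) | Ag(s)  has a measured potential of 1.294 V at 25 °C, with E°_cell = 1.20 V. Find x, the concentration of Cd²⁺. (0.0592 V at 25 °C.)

From the Nernst equation, log Q = n(E° − E)/0.0592 = 2(1.20 − 1.294)/0.0592 = -3.176, so Q = 6.67 × 10^-4.
With Q = [Cd²⁺]/[Ag⁺]^2 and the known concentrations, [Cd²⁺] in the numerator gives [Cd²⁺] = 1.1 × 10^-4 M.

1.1 × 10^-4 M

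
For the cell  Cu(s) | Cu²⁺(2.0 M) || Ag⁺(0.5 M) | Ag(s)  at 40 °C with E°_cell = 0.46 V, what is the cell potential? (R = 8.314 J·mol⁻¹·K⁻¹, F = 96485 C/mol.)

Balancing electrons gives n = 2; the reaction quotient is Q = [Cu²⁺]/[Ag⁺]^2 = 8.00.
E = E° − (RT/nF) ln Q = 0.46 − (8.314×313)/(2×96485) × (2.079) = 0.460 − 0.028 = 0.432 V.

0.432 V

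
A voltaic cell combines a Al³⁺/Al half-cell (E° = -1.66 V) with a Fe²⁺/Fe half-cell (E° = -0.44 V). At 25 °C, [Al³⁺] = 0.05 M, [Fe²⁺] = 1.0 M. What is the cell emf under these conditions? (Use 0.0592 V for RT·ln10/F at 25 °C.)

1.25 V

The Fe²⁺/Fe couple has the higher reduction potential and acts as the cathode, so E°_cell = -0.44 − (-1.66) = 1.22 V.
Balancing electrons gives n = 6; the reaction quotient is Q = [Al³⁺]^2/[Fe²⁺]^3 = 0.00250.
At 25 °C, E = E° − (0.0592/n) log Q = 1.22 − (0.0592/6)(-2.602) = 1.220 + 0.026 = 1.246 V.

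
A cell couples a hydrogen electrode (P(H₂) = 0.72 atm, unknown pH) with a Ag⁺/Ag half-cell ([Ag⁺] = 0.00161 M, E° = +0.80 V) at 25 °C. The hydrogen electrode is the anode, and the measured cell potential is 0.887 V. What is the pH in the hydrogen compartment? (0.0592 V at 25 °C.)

pH = 4.33

E°_cell = 0.80 V and n = 2.
log Q = n(E° − E)/0.0592 = 2×(0.80 − 0.887)/0.0592 = -2.939.
With Q = [H⁺]^2 / ([Ag⁺]^2·P(H₂)), solving for [H⁺] gives log[H⁺] = -4.334, so pH = 4.33.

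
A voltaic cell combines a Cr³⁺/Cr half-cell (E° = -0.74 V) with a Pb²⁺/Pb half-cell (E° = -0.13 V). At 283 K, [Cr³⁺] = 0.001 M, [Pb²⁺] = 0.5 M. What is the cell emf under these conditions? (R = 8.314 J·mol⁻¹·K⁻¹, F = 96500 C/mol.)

The Pb²⁺/Pb couple has the higher reduction potential and acts as the cathode, so E°_cell = -0.13 − (-0.74) = 0.61 V.
Balancing electrons gives n = 6; the reaction quotient is Q = [Cr³⁺]^2/[Pb²⁺]^3 = 8 × 10^-6.
E = E° − (RT/nF) ln Q = 0.61 − (8.314×283)/(6×96500) × (-11.736) = 0.610 + 0.048 = 0.658 V.

0.658 V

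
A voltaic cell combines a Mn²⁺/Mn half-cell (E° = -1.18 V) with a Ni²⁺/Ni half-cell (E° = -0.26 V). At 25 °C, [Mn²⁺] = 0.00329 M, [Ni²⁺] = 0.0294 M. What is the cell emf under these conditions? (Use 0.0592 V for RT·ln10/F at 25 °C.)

The Ni²⁺/Ni couple has the higher reduction potential and acts as the cathode, so E°_cell = -0.26 − (-1.18) = 0.92 V.
Balancing electrons gives n = 2; the reaction quotient is Q = [Mn²⁺]/[Ni²⁺] = 0.112.
At 25 °C, E = E° − (0.0592/n) log Q = 0.92 − (0.0592/2)(-0.951) = 0.920 + 0.028 = 0.948 V.

0.948 V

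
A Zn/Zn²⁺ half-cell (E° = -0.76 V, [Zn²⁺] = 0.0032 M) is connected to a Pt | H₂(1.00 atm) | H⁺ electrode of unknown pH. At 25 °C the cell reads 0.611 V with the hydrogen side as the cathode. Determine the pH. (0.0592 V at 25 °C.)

pH = 3.76

E°_cell = 0.76 V and n = 2.
log Q = n(E° − E)/0.0592 = 2×(0.76 − 0.611)/0.0592 = 5.034.
With Q = [Zn²⁺]·P(H₂) / [H⁺]^2, solving for [H⁺] gives log[H⁺] = -3.764, so pH = 3.76.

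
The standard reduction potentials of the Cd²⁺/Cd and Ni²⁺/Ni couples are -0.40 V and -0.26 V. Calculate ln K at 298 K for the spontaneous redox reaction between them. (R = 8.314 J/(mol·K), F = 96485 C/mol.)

E°_cell = -0.26 − (-0.40) = 0.14 V, with n = 2 electrons transferred.
At equilibrium E = 0, so the Nernst equation gives ln K = nFE°/RT = (2)(96485)(0.14)/((8.314)(298)) = 10.90.

ln K = 10.9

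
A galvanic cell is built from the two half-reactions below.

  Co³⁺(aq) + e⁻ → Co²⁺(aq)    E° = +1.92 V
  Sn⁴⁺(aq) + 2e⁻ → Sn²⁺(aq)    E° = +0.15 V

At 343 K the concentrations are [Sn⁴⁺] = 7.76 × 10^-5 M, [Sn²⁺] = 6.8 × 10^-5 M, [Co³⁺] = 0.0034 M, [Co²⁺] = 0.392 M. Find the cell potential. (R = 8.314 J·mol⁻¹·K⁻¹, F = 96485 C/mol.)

The Co³⁺/Co²⁺ couple has the higher reduction potential and acts as the cathode, so E°_cell = +1.92 − (+0.15) = 1.77 V.
Balancing electrons gives n = 2; the reaction quotient is Q = [Sn⁴⁺]·[Co²⁺]^2/([Sn²⁺]·[Co³⁺]^2) = 1.52 × 10^4.
E = E° − (RT/nF) ln Q = 1.77 − (8.314×343)/(2×96485) × (9.627) = 1.770 − 0.142 = 1.628 V.

1.63 V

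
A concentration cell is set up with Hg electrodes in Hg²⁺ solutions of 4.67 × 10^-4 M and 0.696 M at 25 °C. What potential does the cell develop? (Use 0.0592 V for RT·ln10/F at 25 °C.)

0.094 V

Both half-cells are Hg²⁺/Hg, so E°_cell = 0. The concentrated side is the cathode; the cell reaction moves Hg²⁺ from high to low concentration with n = 2.
Q = [Hg²⁺]_dilute/[Hg²⁺]_conc = 4.67 × 10^-4/0.696 = 6.71 × 10^-4.
E = 0 − (0.0592/2) log Q = −(0.0592/2)(-3.173) = 0.0939 V.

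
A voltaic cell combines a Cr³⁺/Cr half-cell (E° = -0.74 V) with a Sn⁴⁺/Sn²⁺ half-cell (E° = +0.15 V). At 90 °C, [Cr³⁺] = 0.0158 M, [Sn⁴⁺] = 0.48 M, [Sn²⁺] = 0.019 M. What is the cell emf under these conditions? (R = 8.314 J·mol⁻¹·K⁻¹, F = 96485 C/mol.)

0.984 V

The Sn⁴⁺/Sn²⁺ couple has the higher reduction potential and acts as the cathode, so E°_cell = +0.15 − (-0.74) = 0.89 V.
Balancing electrons gives n = 6; the reaction quotient is Q = [Cr³⁺]^2·[Sn²⁺]^3/[Sn⁴⁺]^3 = 1.55 × 10^-8.
E = E° − (RT/nF) ln Q = 0.89 − (8.314×363)/(6×96485) × (-17.984) = 0.890 + 0.094 = 0.984 V.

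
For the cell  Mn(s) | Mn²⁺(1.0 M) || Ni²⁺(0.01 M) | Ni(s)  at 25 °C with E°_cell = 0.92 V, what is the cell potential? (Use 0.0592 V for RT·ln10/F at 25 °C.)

Balancing electrons gives n = 2; the reaction quotient is Q = [Mn²⁺]/[Ni²⁺] = 100.
At 25 °C, E = E° − (0.0592/n) log Q = 0.92 − (0.0592/2)(2.000) = 0.920 − 0.059 = 0.861 V.

0.861 V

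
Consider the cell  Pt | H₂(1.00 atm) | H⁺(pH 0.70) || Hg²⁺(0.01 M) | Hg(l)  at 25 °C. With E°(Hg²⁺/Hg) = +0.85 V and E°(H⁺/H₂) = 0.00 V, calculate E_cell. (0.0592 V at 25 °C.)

0.83 V

The Hg²⁺/Hg couple is the cathode, so E°_cell = 0.85 V; n = 2.
[H⁺] = 10^(−0.70) = 0.20 M, and Q = [H⁺]^2 / ([Hg²⁺]·P(H₂)) = 3.98.
E = E° − (0.0592/2) log Q = 0.85 − (0.0592/2)(0.600) = 0.832 V.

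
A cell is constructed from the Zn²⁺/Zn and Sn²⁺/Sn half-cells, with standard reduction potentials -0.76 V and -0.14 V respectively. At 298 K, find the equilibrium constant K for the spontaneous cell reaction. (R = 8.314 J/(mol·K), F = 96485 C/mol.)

E°_cell = -0.14 − (-0.76) = 0.62 V, with n = 2 electrons transferred.
At equilibrium E = 0, so the Nernst equation gives ln K = nFE°/RT = (2)(96485)(0.62)/((8.314)(298)) = 48.29.
K = e^48.29 = 9.4 × 10^20.

9.4 × 10^20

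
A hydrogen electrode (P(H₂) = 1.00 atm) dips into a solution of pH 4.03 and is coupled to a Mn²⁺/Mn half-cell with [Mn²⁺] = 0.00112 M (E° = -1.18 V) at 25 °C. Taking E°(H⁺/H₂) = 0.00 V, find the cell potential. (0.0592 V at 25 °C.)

The hydrogen couple is the cathode, so E°_cell = 1.18 V; n = 2.
[H⁺] = 10^(−4.03) = 9.3 × 10^-5 M, and Q = [Mn²⁺]·P(H₂) / [H⁺]^2 = 1.29 × 10^5.
E = E° − (0.0592/2) log Q = 1.18 − (0.0592/2)(5.109) = 1.029 V.

1.03 V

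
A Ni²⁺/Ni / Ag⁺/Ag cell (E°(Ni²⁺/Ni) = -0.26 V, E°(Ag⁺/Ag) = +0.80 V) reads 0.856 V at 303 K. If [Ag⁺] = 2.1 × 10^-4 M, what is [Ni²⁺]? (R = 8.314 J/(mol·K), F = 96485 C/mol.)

From the Nernst equation, ln Q = nF(E° − E)/RT = 2×96485×(1.06 − 0.856)/(8.314×303) = 15.627, so Q = 6.12 × 10^6.
With Q = [Ni²⁺]/[Ag⁺]^2 and the known concentrations, [Ni²⁺] in the numerator gives [Ni²⁺] = 0.27 M.

0.27 M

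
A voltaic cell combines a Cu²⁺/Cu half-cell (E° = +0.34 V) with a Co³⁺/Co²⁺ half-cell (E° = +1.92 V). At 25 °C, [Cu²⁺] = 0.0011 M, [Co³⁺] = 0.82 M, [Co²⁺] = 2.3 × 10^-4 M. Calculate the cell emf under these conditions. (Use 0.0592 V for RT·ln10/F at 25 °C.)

1.88 V

The Co³⁺/Co²⁺ couple has the higher reduction potential and acts as the cathode, so E°_cell = +1.92 − (+0.34) = 1.58 V.
Balancing electrons gives n = 2; the reaction quotient is Q = [Cu²⁺]·[Co²⁺]^2/[Co³⁺]^2 = 8.65 × 10^-11.
At 25 °C, E = E° − (0.0592/n) log Q = 1.58 − (0.0592/2)(-10.063) = 1.580 + 0.298 = 1.878 V.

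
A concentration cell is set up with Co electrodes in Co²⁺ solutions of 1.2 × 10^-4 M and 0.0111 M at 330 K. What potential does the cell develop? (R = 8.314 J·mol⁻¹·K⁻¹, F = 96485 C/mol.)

0.064 V

Both half-cells are Co²⁺/Co, so E°_cell = 0. The concentrated side is the cathode; the cell reaction moves Co²⁺ from high to low concentration with n = 2.
Q = [Co²⁺]_dilute/[Co²⁺]_conc = 1.2 × 10^-4/0.0111 = 0.0108.
E = 0 − (RT/nF) ln Q = −((8.314×330)/(2×96485))(-4.527) = 0.0644 V.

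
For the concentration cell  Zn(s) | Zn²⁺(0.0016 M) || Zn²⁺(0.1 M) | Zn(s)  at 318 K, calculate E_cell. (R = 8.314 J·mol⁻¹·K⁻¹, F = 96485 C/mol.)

0.057 V

Both half-cells are Zn²⁺/Zn, so E°_cell = 0. The concentrated side is the cathode; the cell reaction moves Zn²⁺ from high to low concentration with n = 2.
Q = [Zn²⁺]_dilute/[Zn²⁺]_conc = 0.0016/0.1 = 0.0160.
E = 0 − (RT/nF) ln Q = −((8.314×318)/(2×96485))(-4.135) = 0.0567 V.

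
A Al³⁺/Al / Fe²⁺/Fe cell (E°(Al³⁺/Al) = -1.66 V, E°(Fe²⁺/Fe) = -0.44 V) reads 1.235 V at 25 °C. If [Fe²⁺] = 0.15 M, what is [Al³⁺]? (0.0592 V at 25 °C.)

From the Nernst equation, log Q = n(E° − E)/0.0592 = 6(1.22 − 1.235)/0.0592 = -1.520, so Q = 0.0302.
With Q = [Al³⁺]^2/[Fe²⁺]^3 and the known concentrations, [Al³⁺]^2 in the numerator gives [Al³⁺] = 0.01 M.

0.01 M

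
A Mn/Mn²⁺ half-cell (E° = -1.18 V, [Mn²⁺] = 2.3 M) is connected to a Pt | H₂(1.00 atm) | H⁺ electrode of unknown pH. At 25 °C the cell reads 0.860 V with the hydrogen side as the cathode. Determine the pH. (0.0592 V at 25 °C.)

pH = 5.22

E°_cell = 1.18 V and n = 2.
log Q = n(E° − E)/0.0592 = 2×(1.18 − 0.860)/0.0592 = 10.811.
With Q = [Mn²⁺]·P(H₂) / [H⁺]^2, solving for [H⁺] gives log[H⁺] = -5.225, so pH = 5.22.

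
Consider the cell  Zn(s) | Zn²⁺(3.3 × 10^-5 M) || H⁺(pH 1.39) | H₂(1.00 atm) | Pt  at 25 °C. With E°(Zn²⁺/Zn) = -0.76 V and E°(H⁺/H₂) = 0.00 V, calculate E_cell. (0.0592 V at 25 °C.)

0.81 V

The hydrogen couple is the cathode, so E°_cell = 0.76 V; n = 2.
[H⁺] = 10^(−1.39) = 0.041 M, and Q = [Zn²⁺]·P(H₂) / [H⁺]^2 = 0.0199.
E = E° − (0.0592/2) log Q = 0.76 − (0.0592/2)(-1.701) = 0.810 V.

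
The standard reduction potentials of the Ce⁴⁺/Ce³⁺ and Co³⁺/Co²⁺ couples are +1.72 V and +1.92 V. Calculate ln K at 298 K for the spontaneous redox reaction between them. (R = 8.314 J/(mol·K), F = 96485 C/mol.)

ln K = 7.8

E°_cell = +1.92 − (+1.72) = 0.20 V, with n = 1 electron transferred.
At equilibrium E = 0, so the Nernst equation gives ln K = nFE°/RT = (1)(96485)(0.20)/((8.314)(298)) = 7.79.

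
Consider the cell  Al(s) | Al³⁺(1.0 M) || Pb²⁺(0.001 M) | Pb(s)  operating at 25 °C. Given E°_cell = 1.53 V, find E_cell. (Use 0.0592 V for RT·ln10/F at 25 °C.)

1.44 V

Balancing electrons gives n = 6; the reaction quotient is Q = [Al³⁺]^2/[Pb²⁺]^3 = 1 × 10^9.
At 25 °C, E = E° − (0.0592/n) log Q = 1.53 − (0.0592/6)(9.000) = 1.530 − 0.089 = 1.441 V.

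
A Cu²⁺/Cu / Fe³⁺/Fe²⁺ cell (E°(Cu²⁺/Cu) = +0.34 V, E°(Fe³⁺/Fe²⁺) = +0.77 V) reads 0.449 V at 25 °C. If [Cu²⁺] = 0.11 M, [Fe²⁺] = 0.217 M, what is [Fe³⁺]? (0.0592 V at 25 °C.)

From the Nernst equation, log Q = n(E° − E)/0.0592 = 2(0.43 − 0.449)/0.0592 = -0.642, so Q = 0.228.
With Q = [Cu²⁺]·[Fe²⁺]^2/[Fe³⁺]^2 and the known concentrations, [Fe³⁺]^2 in the denominator gives [Fe³⁺] = 0.15 M.

0.15 M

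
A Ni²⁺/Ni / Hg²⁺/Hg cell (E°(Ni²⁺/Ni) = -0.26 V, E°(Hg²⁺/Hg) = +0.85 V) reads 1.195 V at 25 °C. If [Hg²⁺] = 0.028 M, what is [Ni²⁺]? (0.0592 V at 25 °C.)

From the Nernst equation, log Q = n(E° − E)/0.0592 = 2(1.11 − 1.195)/0.0592 = -2.872, so Q = 0.00134.
With Q = [Ni²⁺]/[Hg²⁺] and the known concentrations, [Ni²⁺] in the numerator gives [Ni²⁺] = 3.8 × 10^-5 M.

3.8 × 10^-5 M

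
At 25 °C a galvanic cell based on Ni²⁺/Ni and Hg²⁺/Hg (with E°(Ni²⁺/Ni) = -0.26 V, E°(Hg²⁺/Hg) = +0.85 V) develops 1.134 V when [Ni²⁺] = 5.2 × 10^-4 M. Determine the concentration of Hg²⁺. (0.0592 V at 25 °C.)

0.0034 M

From the Nernst equation, log Q = n(E° − E)/0.0592 = 2(1.11 − 1.134)/0.0592 = -0.811, so Q = 0.155.
With Q = [Ni²⁺]/[Hg²⁺] and the known concentrations, [Hg²⁺] in the denominator gives [Hg²⁺] = 0.0034 M.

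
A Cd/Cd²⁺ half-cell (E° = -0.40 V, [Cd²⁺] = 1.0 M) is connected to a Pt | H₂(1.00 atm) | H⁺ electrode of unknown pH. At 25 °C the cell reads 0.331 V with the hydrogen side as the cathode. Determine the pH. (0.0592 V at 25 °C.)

pH = 1.17

E°_cell = 0.40 V and n = 2.
log Q = n(E° − E)/0.0592 = 2×(0.40 − 0.331)/0.0592 = 2.331.
With Q = [Cd²⁺]·P(H₂) / [H⁺]^2, solving for [H⁺] gives log[H⁺] = -1.166, so pH = 1.17.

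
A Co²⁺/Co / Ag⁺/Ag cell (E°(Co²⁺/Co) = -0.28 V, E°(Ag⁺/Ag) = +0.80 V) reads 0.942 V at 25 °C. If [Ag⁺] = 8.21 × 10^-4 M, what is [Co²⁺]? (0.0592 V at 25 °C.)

0.031 M

From the Nernst equation, log Q = n(E° − E)/0.0592 = 2(1.08 − 0.942)/0.0592 = 4.662, so Q = 4.59 × 10^4.
With Q = [Co²⁺]/[Ag⁺]^2 and the known concentrations, [Co²⁺] in the numerator gives [Co²⁺] = 0.031 M.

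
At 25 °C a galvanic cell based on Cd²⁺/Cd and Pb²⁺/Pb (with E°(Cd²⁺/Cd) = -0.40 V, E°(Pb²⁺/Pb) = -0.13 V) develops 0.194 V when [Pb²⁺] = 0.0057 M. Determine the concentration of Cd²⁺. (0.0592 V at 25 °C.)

2.1 M

From the Nernst equation, log Q = n(E° − E)/0.0592 = 2(0.27 − 0.194)/0.0592 = 2.568, so Q = 369.
With Q = [Cd²⁺]/[Pb²⁺] and the known concentrations, [Cd²⁺] in the numerator gives [Cd²⁺] = 2.1 M.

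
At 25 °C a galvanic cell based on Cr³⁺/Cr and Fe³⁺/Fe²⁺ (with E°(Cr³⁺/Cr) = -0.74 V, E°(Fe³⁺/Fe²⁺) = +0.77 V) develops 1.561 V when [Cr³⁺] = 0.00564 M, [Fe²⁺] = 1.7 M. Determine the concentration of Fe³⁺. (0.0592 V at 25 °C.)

2.2 M

From the Nernst equation, log Q = n(E° − E)/0.0592 = 3(1.51 − 1.561)/0.0592 = -2.584, so Q = 0.00260.
With Q = [Cr³⁺]·[Fe²⁺]^3/[Fe³⁺]^3 and the known concentrations, [Fe³⁺]^3 in the denominator gives [Fe³⁺] = 2.2 M.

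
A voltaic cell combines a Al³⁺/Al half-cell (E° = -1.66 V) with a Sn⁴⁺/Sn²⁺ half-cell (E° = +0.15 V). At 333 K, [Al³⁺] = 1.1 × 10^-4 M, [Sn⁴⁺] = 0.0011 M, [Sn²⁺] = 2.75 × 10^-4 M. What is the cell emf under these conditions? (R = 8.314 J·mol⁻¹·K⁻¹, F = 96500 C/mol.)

The Sn⁴⁺/Sn²⁺ couple has the higher reduction potential and acts as the cathode, so E°_cell = +0.15 − (-1.66) = 1.81 V.
Balancing electrons gives n = 6; the reaction quotient is Q = [Al³⁺]^2·[Sn²⁺]^3/[Sn⁴⁺]^3 = 1.89 × 10^-10.
E = E° − (RT/nF) ln Q = 1.81 − (8.314×333)/(6×96500) × (-22.389) = 1.810 + 0.107 = 1.917 V.

1.92 V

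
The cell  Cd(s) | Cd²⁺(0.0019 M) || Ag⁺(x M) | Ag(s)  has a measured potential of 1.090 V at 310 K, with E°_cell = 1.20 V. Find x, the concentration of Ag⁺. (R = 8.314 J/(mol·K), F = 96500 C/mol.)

7.1 × 10^-4 M

From the Nernst equation, ln Q = nF(E° − E)/RT = 2×96500×(1.20 − 1.090)/(8.314×310) = 8.237, so Q = 3780.
With Q = [Cd²⁺]/[Ag⁺]^2 and the known concentrations, [Ag⁺]^2 in the denominator gives [Ag⁺] = 7.1 × 10^-4 M.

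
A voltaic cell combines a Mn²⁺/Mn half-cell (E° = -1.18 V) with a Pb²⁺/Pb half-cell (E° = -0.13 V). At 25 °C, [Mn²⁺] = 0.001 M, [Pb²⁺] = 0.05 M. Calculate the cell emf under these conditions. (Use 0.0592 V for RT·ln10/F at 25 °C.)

1.10 V

The Pb²⁺/Pb couple has the higher reduction potential and acts as the cathode, so E°_cell = -0.13 − (-1.18) = 1.05 V.
Balancing electrons gives n = 2; the reaction quotient is Q = [Mn²⁺]/[Pb²⁺] = 0.0200.
At 25 °C, E = E° − (0.0592/n) log Q = 1.05 − (0.0592/2)(-1.699) = 1.050 + 0.050 = 1.100 V.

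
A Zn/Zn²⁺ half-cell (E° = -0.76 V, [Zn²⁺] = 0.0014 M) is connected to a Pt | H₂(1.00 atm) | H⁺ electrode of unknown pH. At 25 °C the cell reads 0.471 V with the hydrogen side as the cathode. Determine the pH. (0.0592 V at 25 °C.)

E°_cell = 0.76 V and n = 2.
log Q = n(E° − E)/0.0592 = 2×(0.76 − 0.471)/0.0592 = 9.764.
With Q = [Zn²⁺]·P(H₂) / [H⁺]^2, solving for [H⁺] gives log[H⁺] = -6.309, so pH = 6.31.

pH = 6.31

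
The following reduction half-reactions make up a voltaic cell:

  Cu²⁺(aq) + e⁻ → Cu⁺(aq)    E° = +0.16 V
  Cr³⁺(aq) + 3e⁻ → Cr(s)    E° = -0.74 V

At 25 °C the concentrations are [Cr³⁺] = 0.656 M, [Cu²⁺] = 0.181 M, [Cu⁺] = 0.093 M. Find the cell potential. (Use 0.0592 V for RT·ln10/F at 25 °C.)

The Cu²⁺/Cu⁺ couple has the higher reduction potential and acts as the cathode, so E°_cell = +0.16 − (-0.74) = 0.90 V.
Balancing electrons gives n = 3; the reaction quotient is Q = [Cr³⁺]·[Cu⁺]^3/[Cu²⁺]^3 = 0.0890.
At 25 °C, E = E° − (0.0592/n) log Q = 0.90 − (0.0592/3)(-1.051) = 0.900 + 0.021 = 0.921 V.

0.921 V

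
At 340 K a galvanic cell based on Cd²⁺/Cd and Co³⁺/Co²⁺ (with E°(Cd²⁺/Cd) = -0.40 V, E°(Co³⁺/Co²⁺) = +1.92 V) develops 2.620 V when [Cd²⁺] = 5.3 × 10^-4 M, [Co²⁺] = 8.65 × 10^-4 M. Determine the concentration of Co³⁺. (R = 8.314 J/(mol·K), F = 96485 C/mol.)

From the Nernst equation, ln Q = nF(E° − E)/RT = 2×96485×(2.32 − 2.620)/(8.314×340) = -20.480, so Q = 1.28 × 10^-9.
With Q = [Cd²⁺]·[Co²⁺]^2/[Co³⁺]^2 and the known concentrations, [Co³⁺]^2 in the denominator gives [Co³⁺] = 0.56 M.

0.56 M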